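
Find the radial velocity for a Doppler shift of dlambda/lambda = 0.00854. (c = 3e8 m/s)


v = (dlambda/lambda) * c = 0.00854 * 3e8 = 2.562e+06

2.562e+06 m/s


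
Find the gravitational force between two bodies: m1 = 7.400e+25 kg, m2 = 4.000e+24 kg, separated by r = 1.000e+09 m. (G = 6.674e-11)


F = G*m1*m2/r^2 = 6.674e-11 * 7.400e+25 * 4.000e+24 / (1.000e+09)^2 = 6.674e-11 * 2.960e+50 / 1.000e+18 = 1.976e+22

1.976e+22 N


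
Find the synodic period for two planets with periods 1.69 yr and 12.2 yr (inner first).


1/P_syn = |1/P1 - 1/P2| = |1/1.69 - 1/12.2| => P_syn = 1.9618

1.9618 years


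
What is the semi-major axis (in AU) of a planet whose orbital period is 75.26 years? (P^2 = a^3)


a = P^(2/3) = 75.26^(2/3) = 17.8255

17.8255 AU


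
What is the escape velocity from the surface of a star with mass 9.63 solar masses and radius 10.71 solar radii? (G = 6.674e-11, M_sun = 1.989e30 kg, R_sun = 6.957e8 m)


M = 9.63 * 1.989e30 kg = 1.915407e+31 kg; R = 10.71 * 6.957e8 m = 7.450947e+09 m. v_esc = sqrt(2GM/R) = sqrt(2 * 6.674e-11 * 1.915407e+31 / 7.450947e+09) = 585777.7844

585777.7844 m/s


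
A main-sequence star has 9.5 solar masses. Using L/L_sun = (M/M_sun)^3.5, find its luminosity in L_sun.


L/L_sun = (M/M_sun)^3.5 = 9.5^3.5 = 2642.6072

2642.6072 L_sun


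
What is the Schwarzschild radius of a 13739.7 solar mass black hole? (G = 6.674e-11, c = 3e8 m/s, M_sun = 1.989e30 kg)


M = 13739.7 * 1.989e30 kg = 2.73282633e+34 kg. rs = 2GM/c^2 = 2 * 6.674e-11 * 2.73282633e+34 / (3e8)^2 = 4.053e+07

4.053e+07 m


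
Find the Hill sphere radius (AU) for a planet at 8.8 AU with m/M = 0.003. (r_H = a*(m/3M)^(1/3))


r_H = a * (m/3M)^(1/3) = 8.8 * (0.003/3)^(1/3) = 0.88

0.88 AU


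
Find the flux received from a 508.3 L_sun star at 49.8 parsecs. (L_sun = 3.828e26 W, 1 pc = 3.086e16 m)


F = L / (4*pi*d^2) = 1.946e+29 / (4*pi*(1.537e+18)^2) = 6.556e-09

6.556e-09 W/m^2


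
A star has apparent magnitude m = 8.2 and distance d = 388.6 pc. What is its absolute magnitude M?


M = m - 5*log10(d) + 5 = 8.2 - 5*log10(388.6) + 5 = 0.2525

0.2525


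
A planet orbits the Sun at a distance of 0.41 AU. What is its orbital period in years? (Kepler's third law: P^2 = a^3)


P = a^(3/2) = 0.41^1.5 = 0.2625

0.2625 years


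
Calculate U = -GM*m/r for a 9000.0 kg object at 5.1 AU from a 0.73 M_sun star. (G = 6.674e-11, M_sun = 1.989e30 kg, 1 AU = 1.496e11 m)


M = 0.73 * 1.989e30 kg = 1.45197e+30 kg; r = 5.1 AU * 1.496e11 m/AU = 7.6296e+11 m. U = -GM*m/r = -(6.674e-11 * 1.45197e+30 * 9000.0) / 7.6296e+11 = -1.143e+12

-1.143e+12 J


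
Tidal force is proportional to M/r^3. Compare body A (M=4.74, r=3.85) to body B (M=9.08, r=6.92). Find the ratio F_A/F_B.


Ratio = (M1/r1^3) / (M2/r2^3) = (4.74/3.85^3) / (9.08/6.92^3) = 3.0313

3.0313


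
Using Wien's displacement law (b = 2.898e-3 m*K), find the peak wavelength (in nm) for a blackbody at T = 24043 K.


lam_max = b / T = 2.898e-3 / 24043 = 1.205e-07 m = 120.534 nm

120.534 nm


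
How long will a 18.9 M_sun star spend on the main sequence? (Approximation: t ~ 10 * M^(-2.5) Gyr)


t = 10 * M^(-2.5) = 10 * 18.9^(-2.5) = 0.0064

0.0064 Gyr


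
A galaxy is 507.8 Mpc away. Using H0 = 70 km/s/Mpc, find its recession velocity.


v = H0 * d = 70 * 507.8 = 35546.0

35546.0 km/s


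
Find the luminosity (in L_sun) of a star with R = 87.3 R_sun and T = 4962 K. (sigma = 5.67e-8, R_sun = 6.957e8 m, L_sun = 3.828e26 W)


R = 87.3 * 6.957e8 m = 6.073461e+10 m. L = 4*pi*R^2*sigma*T^4 = 4*pi*(6.073461e+10)^2 * 5.67e-8 * 4962^4 = 1.593281292e+30 W. L/L_sun = 1.593281292e+30 / 3.828e26 = 4162.1768

4162.1768 L_sun


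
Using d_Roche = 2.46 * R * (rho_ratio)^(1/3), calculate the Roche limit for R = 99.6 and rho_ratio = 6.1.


d_Roche = 2.46 * 99.6 * 6.1^(1/3) = 447.6835

447.6835


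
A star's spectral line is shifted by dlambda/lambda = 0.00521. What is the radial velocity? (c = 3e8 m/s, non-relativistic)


v = (dlambda/lambda) * c = 0.00521 * 3e8 = 1.563e+06

1.563e+06 m/s


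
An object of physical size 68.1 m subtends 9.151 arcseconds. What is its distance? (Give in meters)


D = size / theta_rad, theta_rad = 9.151 * pi/(180*3600) = 4.437e-05, D = 1.535e+06

1.535e+06 m


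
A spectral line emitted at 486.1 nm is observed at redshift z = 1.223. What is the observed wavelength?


lam_obs = lam_emit * (1 + z) = 486.1 * (1 + 1.223) = 1080.6003

1080.6003 nm


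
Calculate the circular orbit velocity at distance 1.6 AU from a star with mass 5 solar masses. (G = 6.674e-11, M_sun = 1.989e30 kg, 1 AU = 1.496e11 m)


v = sqrt(GM/r) = sqrt(6.674e-11 * 9.945e+30 / 2.394e+11) = 52658.6483

52658.6483 m/s


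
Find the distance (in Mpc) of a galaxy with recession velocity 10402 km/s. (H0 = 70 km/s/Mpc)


d = v / H0 = 10402 / 70 = 148.6

148.6 Mpc


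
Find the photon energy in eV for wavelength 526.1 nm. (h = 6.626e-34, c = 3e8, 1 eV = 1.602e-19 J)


E = hc/lambda = 6.626e-34 * 3e8 / 5.261e-07 = 3.778e-19 J = 2.3585 eV

2.3585 eV


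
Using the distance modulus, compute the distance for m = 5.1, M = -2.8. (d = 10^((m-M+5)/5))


d = 10^((m - M + 5)/5) = 10^((5.1 - -2.8 + 5)/5) = 380.1894

380.1894 pc


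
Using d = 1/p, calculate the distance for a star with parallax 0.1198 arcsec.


d = 1/p = 1/0.1198 = 8.3472

8.3472 pc


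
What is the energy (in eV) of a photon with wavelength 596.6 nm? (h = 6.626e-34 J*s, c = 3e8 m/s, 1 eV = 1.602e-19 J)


E = hc/lambda = 6.626e-34 * 3e8 / 5.966e-07 = 3.332e-19 J = 2.0798 eV

2.0798 eV


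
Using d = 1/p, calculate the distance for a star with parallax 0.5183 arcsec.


d = 1/p = 1/0.5183 = 1.9294

1.9294 pc


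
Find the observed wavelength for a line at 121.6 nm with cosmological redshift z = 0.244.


lam_obs = lam_emit * (1 + z) = 121.6 * (1 + 0.244) = 151.2704

151.2704 nm


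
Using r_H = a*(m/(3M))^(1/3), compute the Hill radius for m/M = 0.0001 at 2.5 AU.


r_H = a * (m/3M)^(1/3) = 2.5 * (0.0001/3)^(1/3) = 0.0805

0.0805 AU


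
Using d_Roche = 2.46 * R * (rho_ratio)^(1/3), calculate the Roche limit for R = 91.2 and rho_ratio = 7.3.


d_Roche = 2.46 * 91.2 * 7.3^(1/3) = 435.2154

435.2154


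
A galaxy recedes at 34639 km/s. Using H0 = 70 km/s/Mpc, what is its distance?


d = v / H0 = 34639 / 70 = 494.8429

494.8429 Mpc


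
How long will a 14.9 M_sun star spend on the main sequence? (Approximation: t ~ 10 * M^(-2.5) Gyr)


t = 10 * M^(-2.5) = 10 * 14.9^(-2.5) = 0.0117

0.0117 Gyr


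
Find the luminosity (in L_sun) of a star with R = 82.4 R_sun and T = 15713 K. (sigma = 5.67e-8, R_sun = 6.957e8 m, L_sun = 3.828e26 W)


R = 82.4 * 6.957e8 m = 5.732568e+10 m. L = 4*pi*R^2*sigma*T^4 = 4*pi*(5.732568e+10)^2 * 5.67e-8 * 15713^4 = 1.427341178e+32 W. L/L_sun = 1.427341178e+32 / 3.828e26 = 372868.6462

372868.6462 L_sun


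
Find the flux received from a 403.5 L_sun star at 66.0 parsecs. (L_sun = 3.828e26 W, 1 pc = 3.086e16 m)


F = L / (4*pi*d^2) = 1.545e+29 / (4*pi*(2.037e+18)^2) = 2.963e-09

2.963e-09 W/m^2


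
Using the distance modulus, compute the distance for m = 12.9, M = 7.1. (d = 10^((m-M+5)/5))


d = 10^((m - M + 5)/5) = 10^((12.9 - 7.1 + 5)/5) = 144.544

144.544 pc


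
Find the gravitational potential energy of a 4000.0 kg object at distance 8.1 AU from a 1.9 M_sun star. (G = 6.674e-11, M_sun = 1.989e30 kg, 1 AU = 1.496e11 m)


M = 1.9 * 1.989e30 kg = 3.7791e+30 kg; r = 8.1 AU * 1.496e11 m/AU = 1.21176e+12 m. U = -GM*m/r = -(6.674e-11 * 3.7791e+30 * 4000.0) / 1.21176e+12 = -8.326e+11

-8.326e+11 J


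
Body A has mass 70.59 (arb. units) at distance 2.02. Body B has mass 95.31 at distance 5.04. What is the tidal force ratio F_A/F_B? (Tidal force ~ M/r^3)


Ratio = (M1/r1^3) / (M2/r2^3) = (70.59/2.02^3) / (95.31/5.04^3) = 11.5038

11.5038


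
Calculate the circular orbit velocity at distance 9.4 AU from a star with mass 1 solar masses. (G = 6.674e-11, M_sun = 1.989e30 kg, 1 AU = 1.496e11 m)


v = sqrt(GM/r) = sqrt(6.674e-11 * 1.989e+30 / 1.406e+12) = 9715.8493

9715.8493 m/s


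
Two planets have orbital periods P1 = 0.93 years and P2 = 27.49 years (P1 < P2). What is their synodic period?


1/P_syn = |1/P1 - 1/P2| = |1/0.93 - 1/27.49| => P_syn = 0.9626

0.9626 years


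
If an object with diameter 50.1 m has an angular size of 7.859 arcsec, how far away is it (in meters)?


D = size / theta_rad, theta_rad = 7.859 * pi/(180*3600) = 3.810e-05, D = 1.315e+06

1.315e+06 m


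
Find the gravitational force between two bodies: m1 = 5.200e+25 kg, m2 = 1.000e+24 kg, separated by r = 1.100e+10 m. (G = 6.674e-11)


F = G*m1*m2/r^2 = 6.674e-11 * 5.200e+25 * 1.000e+24 / (1.100e+10)^2 = 6.674e-11 * 5.200e+49 / 1.210e+20 = 2.868e+19

2.868e+19 N


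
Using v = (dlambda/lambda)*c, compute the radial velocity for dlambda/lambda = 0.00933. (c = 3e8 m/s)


v = (dlambda/lambda) * c = 0.00933 * 3e8 = 2.799e+06

2.799e+06 m/s


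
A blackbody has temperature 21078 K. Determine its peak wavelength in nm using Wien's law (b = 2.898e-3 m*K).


lam_max = b / T = 2.898e-3 / 21078 = 1.375e-07 m = 137.4893 nm

137.4893 nm


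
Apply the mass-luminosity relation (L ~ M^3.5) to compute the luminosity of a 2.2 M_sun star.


L/L_sun = (M/M_sun)^3.5 = 2.2^3.5 = 15.7935

15.7935 L_sun


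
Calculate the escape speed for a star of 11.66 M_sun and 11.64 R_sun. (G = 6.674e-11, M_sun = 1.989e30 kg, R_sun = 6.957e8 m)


M = 11.66 * 1.989e30 kg = 2.319174e+31 kg; R = 11.64 * 6.957e8 m = 8.097948e+09 m. v_esc = sqrt(2GM/R) = sqrt(2 * 6.674e-11 * 2.319174e+31 / 8.097948e+09) = 618282.955

618282.955 m/s


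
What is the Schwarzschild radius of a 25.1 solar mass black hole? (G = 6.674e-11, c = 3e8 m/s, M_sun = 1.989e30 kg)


M = 25.1 * 1.989e30 kg = 4.99239e+31 kg. rs = 2GM/c^2 = 2 * 6.674e-11 * 4.99239e+31 / (3e8)^2 = 74042.6908

74042.6908 m


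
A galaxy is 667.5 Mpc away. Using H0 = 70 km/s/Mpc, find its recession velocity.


v = H0 * d = 70 * 667.5 = 46725.0

46725.0 km/s


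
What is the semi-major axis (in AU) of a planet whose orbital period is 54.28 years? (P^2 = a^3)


a = P^(2/3) = 54.28^(2/3) = 14.336

14.336 AU


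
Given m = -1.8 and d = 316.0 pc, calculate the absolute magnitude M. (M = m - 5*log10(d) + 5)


M = m - 5*log10(d) + 5 = -1.8 - 5*log10(316.0) + 5 = -9.2984

-9.2984


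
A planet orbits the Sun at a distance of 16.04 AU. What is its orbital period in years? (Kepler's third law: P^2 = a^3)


P = a^(3/2) = 16.04^1.5 = 64.2401

64.2401 years


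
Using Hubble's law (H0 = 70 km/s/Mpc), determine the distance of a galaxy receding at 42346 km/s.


d = v / H0 = 42346 / 70 = 604.9429

604.9429 Mpc


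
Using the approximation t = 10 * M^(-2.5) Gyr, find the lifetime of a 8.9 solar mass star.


t = 10 * M^(-2.5) = 10 * 8.9^(-2.5) = 0.0423

0.0423 Gyr


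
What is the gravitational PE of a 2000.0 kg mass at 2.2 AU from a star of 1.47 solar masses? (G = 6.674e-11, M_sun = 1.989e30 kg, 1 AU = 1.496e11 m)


M = 1.47 * 1.989e30 kg = 2.92383e+30 kg; r = 2.2 AU * 1.496e11 m/AU = 3.2912e+11 m. U = -GM*m/r = -(6.674e-11 * 2.92383e+30 * 2000.0) / 3.2912e+11 = -1.186e+12

-1.186e+12 J


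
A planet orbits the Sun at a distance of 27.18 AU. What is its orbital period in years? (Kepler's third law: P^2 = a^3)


P = a^(3/2) = 27.18^1.5 = 141.7014

141.7014 years


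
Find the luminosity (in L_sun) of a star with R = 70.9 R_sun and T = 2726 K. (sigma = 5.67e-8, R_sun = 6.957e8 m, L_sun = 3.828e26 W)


R = 70.9 * 6.957e8 m = 4.932513e+10 m. L = 4*pi*R^2*sigma*T^4 = 4*pi*(4.932513e+10)^2 * 5.67e-8 * 2726^4 = 9.572663791e+28 W. L/L_sun = 9.572663791e+28 / 3.828e26 = 250.0696

250.0696 L_sun


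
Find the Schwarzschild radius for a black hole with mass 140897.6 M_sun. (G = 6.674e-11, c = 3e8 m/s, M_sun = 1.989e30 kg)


M = 140897.6 * 1.989e30 kg = 2.802453264e+35 kg. rs = 2GM/c^2 = 2 * 6.674e-11 * 2.802453264e+35 / (3e8)^2 = 4.156e+08

4.156e+08 m


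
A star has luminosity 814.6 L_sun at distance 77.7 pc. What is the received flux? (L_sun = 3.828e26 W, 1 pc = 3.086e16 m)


F = L / (4*pi*d^2) = 3.118e+29 / (4*pi*(2.398e+18)^2) = 4.316e-09

4.316e-09 W/m^2


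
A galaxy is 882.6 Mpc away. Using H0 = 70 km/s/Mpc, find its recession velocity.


v = H0 * d = 70 * 882.6 = 61782.0

61782.0 km/s


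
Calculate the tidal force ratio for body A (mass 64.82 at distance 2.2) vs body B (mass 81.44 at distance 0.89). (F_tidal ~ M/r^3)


Ratio = (M1/r1^3) / (M2/r2^3) = (64.82/2.2^3) / (81.44/0.89^3) = 0.0527

0.0527


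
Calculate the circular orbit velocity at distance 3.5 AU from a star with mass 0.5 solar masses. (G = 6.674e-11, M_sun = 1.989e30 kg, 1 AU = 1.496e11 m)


v = sqrt(GM/r) = sqrt(6.674e-11 * 9.945e+29 / 5.236e+11) = 11258.8926

11258.8926 m/s


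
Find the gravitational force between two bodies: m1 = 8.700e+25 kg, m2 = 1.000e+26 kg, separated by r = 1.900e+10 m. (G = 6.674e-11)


F = G*m1*m2/r^2 = 6.674e-11 * 8.700e+25 * 1.000e+26 / (1.900e+10)^2 = 6.674e-11 * 8.700e+51 / 3.610e+20 = 1.608e+21

1.608e+21 N


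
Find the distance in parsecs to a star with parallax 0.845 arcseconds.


d = 1/p = 1/0.845 = 1.1834

1.1834 pc


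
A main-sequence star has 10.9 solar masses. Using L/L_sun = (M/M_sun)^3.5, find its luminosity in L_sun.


L/L_sun = (M/M_sun)^3.5 = 10.9^3.5 = 4275.5574

4275.5574 L_sun


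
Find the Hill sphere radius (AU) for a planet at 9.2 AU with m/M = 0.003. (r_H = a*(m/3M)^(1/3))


r_H = a * (m/3M)^(1/3) = 9.2 * (0.003/3)^(1/3) = 0.92

0.92 AU


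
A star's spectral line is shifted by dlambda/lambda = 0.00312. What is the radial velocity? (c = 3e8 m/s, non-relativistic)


v = (dlambda/lambda) * c = 0.00312 * 3e8 = 936000.0

936000.0 m/s


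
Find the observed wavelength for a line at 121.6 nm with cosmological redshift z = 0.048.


lam_obs = lam_emit * (1 + z) = 121.6 * (1 + 0.048) = 127.4368

127.4368 nm


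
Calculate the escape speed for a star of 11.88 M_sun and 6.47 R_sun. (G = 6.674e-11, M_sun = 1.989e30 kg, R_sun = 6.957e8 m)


M = 11.88 * 1.989e30 kg = 2.362932e+31 kg; R = 6.47 * 6.957e8 m = 4.501179e+09 m. v_esc = sqrt(2GM/R) = sqrt(2 * 6.674e-11 * 2.362932e+31 / 4.501179e+09) = 837086.9451

837086.9451 m/s


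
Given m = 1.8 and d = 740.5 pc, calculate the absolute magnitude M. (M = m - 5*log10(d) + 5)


M = m - 5*log10(d) + 5 = 1.8 - 5*log10(740.5) + 5 = -7.5476

-7.5476


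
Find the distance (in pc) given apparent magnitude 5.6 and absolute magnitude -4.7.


d = 10^((m - M + 5)/5) = 10^((5.6 - -4.7 + 5)/5) = 1148.1536

1148.1536 pc


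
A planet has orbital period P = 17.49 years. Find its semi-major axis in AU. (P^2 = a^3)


a = P^(2/3) = 17.49^(2/3) = 6.7379

6.7379 AU


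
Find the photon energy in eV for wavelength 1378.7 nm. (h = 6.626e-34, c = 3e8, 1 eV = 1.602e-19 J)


E = hc/lambda = 6.626e-34 * 3e8 / 1.379e-06 = 1.442e-19 J = 0.9 eV

0.9 eV


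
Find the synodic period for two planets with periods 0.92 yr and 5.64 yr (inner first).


1/P_syn = |1/P1 - 1/P2| = |1/0.92 - 1/5.64| => P_syn = 1.0993

1.0993 years


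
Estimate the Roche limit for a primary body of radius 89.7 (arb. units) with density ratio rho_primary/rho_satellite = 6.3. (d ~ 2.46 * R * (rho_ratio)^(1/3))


d_Roche = 2.46 * 89.7 * 6.3^(1/3) = 407.5439

407.5439


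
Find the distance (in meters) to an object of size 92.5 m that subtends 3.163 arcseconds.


D = size / theta_rad, theta_rad = 3.163 * pi/(180*3600) = 1.533e-05, D = 6.032e+06

6.032e+06 m


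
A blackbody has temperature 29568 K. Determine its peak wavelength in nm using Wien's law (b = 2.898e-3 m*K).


lam_max = b / T = 2.898e-3 / 29568 = 9.801e-08 m = 98.0114 nm

98.0114 nm


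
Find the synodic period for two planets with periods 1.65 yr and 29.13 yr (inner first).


1/P_syn = |1/P1 - 1/P2| = |1/1.65 - 1/29.13| => P_syn = 1.7491

1.7491 years


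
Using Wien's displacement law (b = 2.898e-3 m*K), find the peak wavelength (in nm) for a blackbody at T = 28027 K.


lam_max = b / T = 2.898e-3 / 28027 = 1.034e-07 m = 103.4003 nm

103.4003 nm


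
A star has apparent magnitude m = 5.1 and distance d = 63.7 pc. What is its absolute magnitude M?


M = m - 5*log10(d) + 5 = 5.1 - 5*log10(63.7) + 5 = 1.0793

1.0793


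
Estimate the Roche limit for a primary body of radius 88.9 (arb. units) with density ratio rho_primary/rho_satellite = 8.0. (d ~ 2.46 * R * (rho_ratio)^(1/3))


d_Roche = 2.46 * 88.9 * 8.0^(1/3) = 437.388

437.388


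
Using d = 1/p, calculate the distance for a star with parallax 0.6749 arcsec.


d = 1/p = 1/0.6749 = 1.4817

1.4817 pc


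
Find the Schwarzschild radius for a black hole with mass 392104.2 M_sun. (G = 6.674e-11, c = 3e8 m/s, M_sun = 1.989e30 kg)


M = 392104.2 * 1.989e30 kg = 7.798952538e+35 kg. rs = 2GM/c^2 = 2 * 6.674e-11 * 7.798952538e+35 / (3e8)^2 = 1.157e+09

1.157e+09 m


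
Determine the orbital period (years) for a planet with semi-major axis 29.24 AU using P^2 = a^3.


P = a^(3/2) = 29.24^1.5 = 158.1124

158.1124 years


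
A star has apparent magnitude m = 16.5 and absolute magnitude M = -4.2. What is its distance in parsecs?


d = 10^((m - M + 5)/5) = 10^((16.5 - -4.2 + 5)/5) = 138038.4265

138038.4265 pc


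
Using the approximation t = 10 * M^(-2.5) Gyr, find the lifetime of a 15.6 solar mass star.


t = 10 * M^(-2.5) = 10 * 15.6^(-2.5) = 0.0104

0.0104 Gyr


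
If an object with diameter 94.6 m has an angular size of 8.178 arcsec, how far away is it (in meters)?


D = size / theta_rad, theta_rad = 8.178 * pi/(180*3600) = 3.965e-05, D = 2.386e+06

2.386e+06 m


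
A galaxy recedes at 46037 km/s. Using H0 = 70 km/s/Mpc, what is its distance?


d = v / H0 = 46037 / 70 = 657.6714

657.6714 Mpc


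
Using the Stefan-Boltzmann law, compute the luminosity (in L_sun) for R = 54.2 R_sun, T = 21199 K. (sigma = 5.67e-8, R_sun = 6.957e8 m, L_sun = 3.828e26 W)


R = 54.2 * 6.957e8 m = 3.770694e+10 m. L = 4*pi*R^2*sigma*T^4 = 4*pi*(3.770694e+10)^2 * 5.67e-8 * 21199^4 = 2.045959357e+32 W. L/L_sun = 2.045959357e+32 / 3.828e26 = 534472.1412

534472.1412 L_sun


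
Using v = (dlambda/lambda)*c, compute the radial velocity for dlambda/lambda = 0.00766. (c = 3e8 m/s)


v = (dlambda/lambda) * c = 0.00766 * 3e8 = 2.298e+06

2.298e+06 m/s


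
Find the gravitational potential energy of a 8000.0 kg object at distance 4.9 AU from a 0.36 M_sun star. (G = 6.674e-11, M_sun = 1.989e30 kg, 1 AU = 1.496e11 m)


M = 0.36 * 1.989e30 kg = 7.1604e+29 kg; r = 4.9 AU * 1.496e11 m/AU = 7.3304e+11 m. U = -GM*m/r = -(6.674e-11 * 7.1604e+29 * 8000.0) / 7.3304e+11 = -5.215e+11

-5.215e+11 J


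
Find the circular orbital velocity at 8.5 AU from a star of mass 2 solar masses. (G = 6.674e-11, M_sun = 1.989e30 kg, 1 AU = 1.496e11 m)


v = sqrt(GM/r) = sqrt(6.674e-11 * 3.978e+30 / 1.272e+12) = 14449.4139

14449.4139 m/s


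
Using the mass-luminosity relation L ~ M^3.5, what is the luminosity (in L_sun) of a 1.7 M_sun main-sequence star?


L/L_sun = (M/M_sun)^3.5 = 1.7^3.5 = 6.4058

6.4058 L_sun


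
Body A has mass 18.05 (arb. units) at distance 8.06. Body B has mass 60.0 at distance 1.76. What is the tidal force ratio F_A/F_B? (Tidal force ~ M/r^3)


Ratio = (M1/r1^3) / (M2/r2^3) = (18.05/8.06^3) / (60.0/1.76^3) = 0.0031

0.0031


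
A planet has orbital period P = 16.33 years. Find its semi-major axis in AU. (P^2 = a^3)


a = P^(2/3) = 16.33^(2/3) = 6.4366

6.4366 AU


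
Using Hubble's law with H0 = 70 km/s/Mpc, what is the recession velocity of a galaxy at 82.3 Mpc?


v = H0 * d = 70 * 82.3 = 5761.0

5761.0 km/s


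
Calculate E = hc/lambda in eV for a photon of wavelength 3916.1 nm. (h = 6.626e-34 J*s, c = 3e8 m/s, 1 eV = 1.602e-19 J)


E = hc/lambda = 6.626e-34 * 3e8 / 3.916e-06 = 5.076e-20 J = 0.3169 eV

0.3169 eV


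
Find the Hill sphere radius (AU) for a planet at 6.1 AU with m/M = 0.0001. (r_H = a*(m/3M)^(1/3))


r_H = a * (m/3M)^(1/3) = 6.1 * (0.0001/3)^(1/3) = 0.1963

0.1963 AU


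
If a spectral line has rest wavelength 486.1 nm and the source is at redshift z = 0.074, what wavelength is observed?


lam_obs = lam_emit * (1 + z) = 486.1 * (1 + 0.074) = 522.0714

522.0714 nm


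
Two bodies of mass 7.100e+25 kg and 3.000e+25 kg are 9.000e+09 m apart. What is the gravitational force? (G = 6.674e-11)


F = G*m1*m2/r^2 = 6.674e-11 * 7.100e+25 * 3.000e+25 / (9.000e+09)^2 = 6.674e-11 * 2.130e+51 / 8.100e+19 = 1.755e+21

1.755e+21 N


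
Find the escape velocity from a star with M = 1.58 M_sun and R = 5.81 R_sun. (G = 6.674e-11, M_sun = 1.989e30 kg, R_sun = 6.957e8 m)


M = 1.58 * 1.989e30 kg = 3.14262e+30 kg; R = 5.81 * 6.957e8 m = 4.042017e+09 m. v_esc = sqrt(2GM/R) = sqrt(2 * 6.674e-11 * 3.14262e+30 / 4.042017e+09) = 322147.6489

322147.6489 m/s


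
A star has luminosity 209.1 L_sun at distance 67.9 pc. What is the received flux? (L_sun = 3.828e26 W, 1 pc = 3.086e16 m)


F = L / (4*pi*d^2) = 8.004e+28 / (4*pi*(2.095e+18)^2) = 1.451e-09

1.451e-09 W/m^2


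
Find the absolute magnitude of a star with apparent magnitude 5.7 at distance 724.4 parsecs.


M = m - 5*log10(d) + 5 = 5.7 - 5*log10(724.4) + 5 = -3.5999

-3.5999


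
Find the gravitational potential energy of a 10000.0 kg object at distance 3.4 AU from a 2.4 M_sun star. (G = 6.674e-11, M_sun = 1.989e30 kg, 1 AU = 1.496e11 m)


M = 2.4 * 1.989e30 kg = 4.7736e+30 kg; r = 3.4 AU * 1.496e11 m/AU = 5.0864e+11 m. U = -GM*m/r = -(6.674e-11 * 4.7736e+30 * 10000.0) / 5.0864e+11 = -6.264e+12

-6.264e+12 J


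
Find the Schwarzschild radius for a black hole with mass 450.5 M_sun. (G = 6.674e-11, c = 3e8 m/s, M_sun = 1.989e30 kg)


M = 450.5 * 1.989e30 kg = 8.960445e+32 kg. rs = 2GM/c^2 = 2 * 6.674e-11 * 8.960445e+32 / (3e8)^2 = 1.329e+06

1.329e+06 m


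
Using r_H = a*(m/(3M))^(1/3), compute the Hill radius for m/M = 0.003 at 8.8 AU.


r_H = a * (m/3M)^(1/3) = 8.8 * (0.003/3)^(1/3) = 0.88

0.88 AU


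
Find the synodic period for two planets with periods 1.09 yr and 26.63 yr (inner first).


1/P_syn = |1/P1 - 1/P2| = |1/1.09 - 1/26.63| => P_syn = 1.1365

1.1365 years


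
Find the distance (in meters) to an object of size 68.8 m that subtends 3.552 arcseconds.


D = size / theta_rad, theta_rad = 3.552 * pi/(180*3600) = 1.722e-05, D = 3.995e+06

3.995e+06 m


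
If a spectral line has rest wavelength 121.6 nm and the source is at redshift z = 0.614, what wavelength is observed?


lam_obs = lam_emit * (1 + z) = 121.6 * (1 + 0.614) = 196.2624

196.2624 nm


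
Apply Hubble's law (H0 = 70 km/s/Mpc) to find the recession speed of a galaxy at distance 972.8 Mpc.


v = H0 * d = 70 * 972.8 = 68096.0

68096.0 km/s


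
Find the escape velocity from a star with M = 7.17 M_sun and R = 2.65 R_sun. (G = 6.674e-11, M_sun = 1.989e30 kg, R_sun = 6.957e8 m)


M = 7.17 * 1.989e30 kg = 1.426113e+31 kg; R = 2.65 * 6.957e8 m = 1.843605e+09 m. v_esc = sqrt(2GM/R) = sqrt(2 * 6.674e-11 * 1.426113e+31 / 1.843605e+09) = 1.016e+06

1.016e+06 m/s


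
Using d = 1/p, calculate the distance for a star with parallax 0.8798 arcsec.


d = 1/p = 1/0.8798 = 1.1366

1.1366 pc


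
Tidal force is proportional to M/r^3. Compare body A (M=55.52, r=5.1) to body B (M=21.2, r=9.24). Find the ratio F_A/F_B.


Ratio = (M1/r1^3) / (M2/r2^3) = (55.52/5.1^3) / (21.2/9.24^3) = 15.5747

15.5747


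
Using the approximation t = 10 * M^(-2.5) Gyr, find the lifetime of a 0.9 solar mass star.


t = 10 * M^(-2.5) = 10 * 0.9^(-2.5) = 13.0135

13.0135 Gyr


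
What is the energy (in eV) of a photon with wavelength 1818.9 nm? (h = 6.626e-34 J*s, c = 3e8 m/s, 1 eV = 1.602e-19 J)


E = hc/lambda = 6.626e-34 * 3e8 / 1.819e-06 = 1.093e-19 J = 0.6822 eV

0.6822 eV


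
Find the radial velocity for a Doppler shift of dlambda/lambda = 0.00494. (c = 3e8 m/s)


v = (dlambda/lambda) * c = 0.00494 * 3e8 = 1.482e+06

1.482e+06 m/s


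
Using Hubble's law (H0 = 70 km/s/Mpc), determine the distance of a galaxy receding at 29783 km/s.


d = v / H0 = 29783 / 70 = 425.4714

425.4714 Mpc


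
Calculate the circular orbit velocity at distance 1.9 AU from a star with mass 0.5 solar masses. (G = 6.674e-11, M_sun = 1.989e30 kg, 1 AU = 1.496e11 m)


v = sqrt(GM/r) = sqrt(6.674e-11 * 9.945e+29 / 2.842e+11) = 15281.0395

15281.0395 m/s


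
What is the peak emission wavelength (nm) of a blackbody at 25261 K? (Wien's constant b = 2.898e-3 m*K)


lam_max = b / T = 2.898e-3 / 25261 = 1.147e-07 m = 114.7223 nm

114.7223 nm


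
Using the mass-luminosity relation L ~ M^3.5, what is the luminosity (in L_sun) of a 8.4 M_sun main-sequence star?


L/L_sun = (M/M_sun)^3.5 = 8.4^3.5 = 1717.8194

1717.8194 L_sun


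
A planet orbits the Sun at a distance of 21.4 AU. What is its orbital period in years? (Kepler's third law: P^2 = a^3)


P = a^(3/2) = 21.4^1.5 = 98.9967

98.9967 years


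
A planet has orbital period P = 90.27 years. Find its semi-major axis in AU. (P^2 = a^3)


a = P^(2/3) = 90.27^(2/3) = 20.1231

20.1231 AU


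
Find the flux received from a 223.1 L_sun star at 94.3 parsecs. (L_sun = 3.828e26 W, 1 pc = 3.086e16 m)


F = L / (4*pi*d^2) = 8.540e+28 / (4*pi*(2.910e+18)^2) = 8.025e-10

8.025e-10 W/m^2


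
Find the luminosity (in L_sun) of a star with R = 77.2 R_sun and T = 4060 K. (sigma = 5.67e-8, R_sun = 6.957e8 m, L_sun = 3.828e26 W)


R = 77.2 * 6.957e8 m = 5.370804e+10 m. L = 4*pi*R^2*sigma*T^4 = 4*pi*(5.370804e+10)^2 * 5.67e-8 * 4060^4 = 5.584389021e+29 W. L/L_sun = 5.584389021e+29 / 3.828e26 = 1458.8268

1458.8268 L_sun


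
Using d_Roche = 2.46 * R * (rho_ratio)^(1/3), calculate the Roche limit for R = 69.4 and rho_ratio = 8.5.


d_Roche = 2.46 * 69.4 * 8.5^(1/3) = 348.4182

348.4182


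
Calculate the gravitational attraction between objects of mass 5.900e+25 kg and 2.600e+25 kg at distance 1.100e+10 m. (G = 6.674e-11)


F = G*m1*m2/r^2 = 6.674e-11 * 5.900e+25 * 2.600e+25 / (1.100e+10)^2 = 6.674e-11 * 1.534e+51 / 1.210e+20 = 8.461e+20

8.461e+20 N


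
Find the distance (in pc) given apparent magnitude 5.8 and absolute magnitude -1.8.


d = 10^((m - M + 5)/5) = 10^((5.8 - -1.8 + 5)/5) = 331.1311

331.1311 pc


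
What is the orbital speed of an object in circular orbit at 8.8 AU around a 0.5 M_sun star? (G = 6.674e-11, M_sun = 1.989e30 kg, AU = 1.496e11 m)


v = sqrt(GM/r) = sqrt(6.674e-11 * 9.945e+29 / 1.316e+12) = 7100.4907

7100.4907 m/s


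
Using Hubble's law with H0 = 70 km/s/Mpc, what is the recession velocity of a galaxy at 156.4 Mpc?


v = H0 * d = 70 * 156.4 = 10948.0

10948.0 km/s


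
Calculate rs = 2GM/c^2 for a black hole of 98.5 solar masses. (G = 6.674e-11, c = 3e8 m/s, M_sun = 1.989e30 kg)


M = 98.5 * 1.989e30 kg = 1.959165e+32 kg. rs = 2GM/c^2 = 2 * 6.674e-11 * 1.959165e+32 / (3e8)^2 = 290565.938

290565.938 m


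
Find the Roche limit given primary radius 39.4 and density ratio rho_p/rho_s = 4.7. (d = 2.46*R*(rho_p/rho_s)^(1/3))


d_Roche = 2.46 * 39.4 * 4.7^(1/3) = 162.3544

162.3544


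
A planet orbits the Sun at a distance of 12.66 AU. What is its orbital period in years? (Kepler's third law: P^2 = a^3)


P = a^(3/2) = 12.66^1.5 = 45.0454

45.0454 years


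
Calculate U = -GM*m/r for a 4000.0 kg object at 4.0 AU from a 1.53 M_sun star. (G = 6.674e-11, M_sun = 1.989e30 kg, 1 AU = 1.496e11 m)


M = 1.53 * 1.989e30 kg = 3.04317e+30 kg; r = 4.0 AU * 1.496e11 m/AU = 5.984e+11 m. U = -GM*m/r = -(6.674e-11 * 3.04317e+30 * 4000.0) / 5.984e+11 = -1.358e+12

-1.358e+12 J


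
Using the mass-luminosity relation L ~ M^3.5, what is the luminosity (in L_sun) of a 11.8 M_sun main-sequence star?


L/L_sun = (M/M_sun)^3.5 = 11.8^3.5 = 5644.0003

5644.0003 L_sun


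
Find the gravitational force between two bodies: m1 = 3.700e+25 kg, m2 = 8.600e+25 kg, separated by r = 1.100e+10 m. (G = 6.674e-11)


F = G*m1*m2/r^2 = 6.674e-11 * 3.700e+25 * 8.600e+25 / (1.100e+10)^2 = 6.674e-11 * 3.182e+51 / 1.210e+20 = 1.755e+21

1.755e+21 N


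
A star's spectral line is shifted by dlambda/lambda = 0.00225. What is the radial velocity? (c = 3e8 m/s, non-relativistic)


v = (dlambda/lambda) * c = 0.00225 * 3e8 = 675000.0

675000.0 m/s


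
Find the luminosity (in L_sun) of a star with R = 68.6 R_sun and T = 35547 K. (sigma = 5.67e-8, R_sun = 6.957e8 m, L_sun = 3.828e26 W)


R = 68.6 * 6.957e8 m = 4.772502e+10 m. L = 4*pi*R^2*sigma*T^4 = 4*pi*(4.772502e+10)^2 * 5.67e-8 * 35547^4 = 2.59117639e+33 W. L/L_sun = 2.59117639e+33 / 3.828e26 = 6.769e+06

6.769e+06 L_sun


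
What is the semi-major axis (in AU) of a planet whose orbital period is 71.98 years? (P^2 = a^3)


a = P^(2/3) = 71.98^(2/3) = 17.3038

17.3038 AU


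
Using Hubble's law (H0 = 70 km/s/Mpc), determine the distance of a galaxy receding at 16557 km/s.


d = v / H0 = 16557 / 70 = 236.5286

236.5286 Mpc


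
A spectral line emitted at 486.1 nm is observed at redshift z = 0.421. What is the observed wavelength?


lam_obs = lam_emit * (1 + z) = 486.1 * (1 + 0.421) = 690.7481

690.7481 nm


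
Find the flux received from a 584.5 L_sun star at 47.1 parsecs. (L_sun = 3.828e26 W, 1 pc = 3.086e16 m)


F = L / (4*pi*d^2) = 2.237e+29 / (4*pi*(1.454e+18)^2) = 8.428e-09

8.428e-09 W/m^2


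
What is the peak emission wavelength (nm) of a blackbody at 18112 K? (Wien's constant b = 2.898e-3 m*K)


lam_max = b / T = 2.898e-3 / 18112 = 1.600e-07 m = 160.0044 nm

160.0044 nm


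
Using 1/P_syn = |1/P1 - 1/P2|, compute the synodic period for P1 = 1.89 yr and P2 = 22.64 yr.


1/P_syn = |1/P1 - 1/P2| = |1/1.89 - 1/22.64| => P_syn = 2.0621

2.0621 years


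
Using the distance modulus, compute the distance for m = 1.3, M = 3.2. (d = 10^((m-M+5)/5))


d = 10^((m - M + 5)/5) = 10^((1.3 - 3.2 + 5)/5) = 4.1687

4.1687 pc


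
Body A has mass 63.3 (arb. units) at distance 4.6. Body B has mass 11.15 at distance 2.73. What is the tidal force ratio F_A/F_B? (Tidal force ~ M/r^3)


Ratio = (M1/r1^3) / (M2/r2^3) = (63.3/4.6^3) / (11.15/2.73^3) = 1.1867

1.1867


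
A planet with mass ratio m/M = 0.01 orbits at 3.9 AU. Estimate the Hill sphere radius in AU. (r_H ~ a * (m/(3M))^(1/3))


r_H = a * (m/3M)^(1/3) = 3.9 * (0.01/3)^(1/3) = 0.5826

0.5826 AU


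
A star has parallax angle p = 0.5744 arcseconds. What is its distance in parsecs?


d = 1/p = 1/0.5744 = 1.7409

1.7409 pc


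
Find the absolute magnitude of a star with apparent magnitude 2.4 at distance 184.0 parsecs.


M = m - 5*log10(d) + 5 = 2.4 - 5*log10(184.0) + 5 = -3.9241

-3.9241


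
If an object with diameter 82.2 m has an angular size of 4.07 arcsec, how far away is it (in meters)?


D = size / theta_rad, theta_rad = 4.07 * pi/(180*3600) = 1.973e-05, D = 4.166e+06

4.166e+06 m


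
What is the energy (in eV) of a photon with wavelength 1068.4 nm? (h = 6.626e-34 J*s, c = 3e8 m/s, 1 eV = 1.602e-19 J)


E = hc/lambda = 6.626e-34 * 3e8 / 1.068e-06 = 1.861e-19 J = 1.1614 eV

1.1614 eV


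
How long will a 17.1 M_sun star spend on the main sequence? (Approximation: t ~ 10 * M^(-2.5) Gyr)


t = 10 * M^(-2.5) = 10 * 17.1^(-2.5) = 0.0083

0.0083 Gyr


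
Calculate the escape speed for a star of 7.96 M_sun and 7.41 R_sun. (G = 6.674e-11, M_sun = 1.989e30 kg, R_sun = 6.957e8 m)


M = 7.96 * 1.989e30 kg = 1.583244e+31 kg; R = 7.41 * 6.957e8 m = 5.155137e+09 m. v_esc = sqrt(2GM/R) = sqrt(2 * 6.674e-11 * 1.583244e+31 / 5.155137e+09) = 640268.1799

640268.1799 m/s


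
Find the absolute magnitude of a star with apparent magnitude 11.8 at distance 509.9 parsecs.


M = m - 5*log10(d) + 5 = 11.8 - 5*log10(509.9) + 5 = 3.2626

3.2626


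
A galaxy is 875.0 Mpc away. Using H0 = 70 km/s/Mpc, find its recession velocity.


v = H0 * d = 70 * 875.0 = 61250.0

61250.0 km/s


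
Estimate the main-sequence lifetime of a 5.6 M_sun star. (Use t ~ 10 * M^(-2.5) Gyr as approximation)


t = 10 * M^(-2.5) = 10 * 5.6^(-2.5) = 0.1348

0.1348 Gyr


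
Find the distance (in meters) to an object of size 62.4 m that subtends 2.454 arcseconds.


D = size / theta_rad, theta_rad = 2.454 * pi/(180*3600) = 1.190e-05, D = 5.245e+06

5.245e+06 m


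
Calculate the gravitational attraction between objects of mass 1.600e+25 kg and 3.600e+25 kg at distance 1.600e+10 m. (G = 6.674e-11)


F = G*m1*m2/r^2 = 6.674e-11 * 1.600e+25 * 3.600e+25 / (1.600e+10)^2 = 6.674e-11 * 5.760e+50 / 2.560e+20 = 1.502e+20

1.502e+20 N


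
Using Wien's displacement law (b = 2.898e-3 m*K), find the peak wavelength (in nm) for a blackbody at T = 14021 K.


lam_max = b / T = 2.898e-3 / 14021 = 2.067e-07 m = 206.69 nm

206.69 nm


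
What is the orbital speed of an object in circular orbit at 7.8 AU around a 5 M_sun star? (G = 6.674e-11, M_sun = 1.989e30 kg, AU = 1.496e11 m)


v = sqrt(GM/r) = sqrt(6.674e-11 * 9.945e+30 / 1.167e+12) = 23849.6712

23849.6712 m/s


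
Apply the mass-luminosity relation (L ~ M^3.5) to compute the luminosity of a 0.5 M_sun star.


L/L_sun = (M/M_sun)^3.5 = 0.5^3.5 = 0.0884

0.0884 L_sun


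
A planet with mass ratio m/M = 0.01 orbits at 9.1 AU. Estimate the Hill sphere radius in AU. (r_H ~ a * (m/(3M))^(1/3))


r_H = a * (m/3M)^(1/3) = 9.1 * (0.01/3)^(1/3) = 1.3594

1.3594 AU


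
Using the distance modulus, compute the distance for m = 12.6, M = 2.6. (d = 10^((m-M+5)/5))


d = 10^((m - M + 5)/5) = 10^((12.6 - 2.6 + 5)/5) = 1000.0

1000.0 pc


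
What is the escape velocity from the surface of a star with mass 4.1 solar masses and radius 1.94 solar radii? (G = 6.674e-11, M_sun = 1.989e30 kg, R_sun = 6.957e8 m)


M = 4.1 * 1.989e30 kg = 8.1549e+30 kg; R = 1.94 * 6.957e8 m = 1.349658e+09 m. v_esc = sqrt(2GM/R) = sqrt(2 * 6.674e-11 * 8.1549e+30 / 1.349658e+09) = 898060.4118

898060.4118 m/s


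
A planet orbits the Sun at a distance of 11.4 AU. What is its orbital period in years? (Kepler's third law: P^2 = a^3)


P = a^(3/2) = 11.4^1.5 = 38.4908

38.4908 years


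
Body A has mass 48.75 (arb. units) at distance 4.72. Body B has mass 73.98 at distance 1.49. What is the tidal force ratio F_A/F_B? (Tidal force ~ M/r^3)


Ratio = (M1/r1^3) / (M2/r2^3) = (48.75/4.72^3) / (73.98/1.49^3) = 0.0207

0.0207


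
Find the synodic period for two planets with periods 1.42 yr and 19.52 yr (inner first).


1/P_syn = |1/P1 - 1/P2| = |1/1.42 - 1/19.52| => P_syn = 1.5314

1.5314 years


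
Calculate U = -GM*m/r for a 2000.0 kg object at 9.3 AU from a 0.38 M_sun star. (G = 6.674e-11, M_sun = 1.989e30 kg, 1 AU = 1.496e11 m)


M = 0.38 * 1.989e30 kg = 7.5582e+29 kg; r = 9.3 AU * 1.496e11 m/AU = 1.39128e+12 m. U = -GM*m/r = -(6.674e-11 * 7.5582e+29 * 2000.0) / 1.39128e+12 = -7.251e+10

-7.251e+10 J


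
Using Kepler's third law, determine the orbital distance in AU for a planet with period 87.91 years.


a = P^(2/3) = 87.91^(2/3) = 19.7709

19.7709 AU


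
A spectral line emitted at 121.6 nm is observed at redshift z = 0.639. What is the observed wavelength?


lam_obs = lam_emit * (1 + z) = 121.6 * (1 + 0.639) = 199.3024

199.3024 nm


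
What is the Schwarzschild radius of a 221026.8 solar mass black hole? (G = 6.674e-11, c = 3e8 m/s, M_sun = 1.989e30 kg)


M = 221026.8 * 1.989e30 kg = 4.396223052e+35 kg. rs = 2GM/c^2 = 2 * 6.674e-11 * 4.396223052e+35 / (3e8)^2 = 6.520e+08

6.520e+08 m


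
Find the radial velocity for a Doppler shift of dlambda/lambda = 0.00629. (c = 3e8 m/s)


v = (dlambda/lambda) * c = 0.00629 * 3e8 = 1.887e+06

1.887e+06 m/s


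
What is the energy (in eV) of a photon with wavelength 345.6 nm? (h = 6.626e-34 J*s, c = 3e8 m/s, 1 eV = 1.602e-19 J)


E = hc/lambda = 6.626e-34 * 3e8 / 3.456e-07 = 5.752e-19 J = 3.5903 eV

3.5903 eV


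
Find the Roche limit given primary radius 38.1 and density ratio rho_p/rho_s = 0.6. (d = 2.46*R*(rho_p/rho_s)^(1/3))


d_Roche = 2.46 * 38.1 * 0.6^(1/3) = 79.0516

79.0516


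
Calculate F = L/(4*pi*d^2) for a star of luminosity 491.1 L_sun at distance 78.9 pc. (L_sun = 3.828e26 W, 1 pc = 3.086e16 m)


F = L / (4*pi*d^2) = 1.880e+29 / (4*pi*(2.435e+18)^2) = 2.523e-09

2.523e-09 W/m^2


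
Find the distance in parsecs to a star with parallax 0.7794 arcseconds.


d = 1/p = 1/0.7794 = 1.283

1.283 pc


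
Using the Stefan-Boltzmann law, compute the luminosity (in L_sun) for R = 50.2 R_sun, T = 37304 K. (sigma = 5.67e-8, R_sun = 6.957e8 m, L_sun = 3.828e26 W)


R = 50.2 * 6.957e8 m = 3.492414e+10 m. L = 4*pi*R^2*sigma*T^4 = 4*pi*(3.492414e+10)^2 * 5.67e-8 * 37304^4 = 1.682929696e+33 W. L/L_sun = 1.682929696e+33 / 3.828e26 = 4.396e+06

4.396e+06 L_sun


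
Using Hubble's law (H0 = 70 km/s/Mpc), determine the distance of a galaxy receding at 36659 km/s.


d = v / H0 = 36659 / 70 = 523.7

523.7 Mpc


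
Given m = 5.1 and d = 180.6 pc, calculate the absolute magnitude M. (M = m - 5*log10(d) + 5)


M = m - 5*log10(d) + 5 = 5.1 - 5*log10(180.6) + 5 = -1.1836

-1.1836


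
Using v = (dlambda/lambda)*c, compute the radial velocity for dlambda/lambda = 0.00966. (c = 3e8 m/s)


v = (dlambda/lambda) * c = 0.00966 * 3e8 = 2.898e+06

2.898e+06 m/s


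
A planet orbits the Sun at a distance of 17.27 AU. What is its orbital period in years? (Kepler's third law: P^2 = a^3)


P = a^(3/2) = 17.27^1.5 = 71.7693

71.7693 years


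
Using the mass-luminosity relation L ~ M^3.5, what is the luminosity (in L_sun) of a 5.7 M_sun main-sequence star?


L/L_sun = (M/M_sun)^3.5 = 5.7^3.5 = 442.1422

442.1422 L_sun


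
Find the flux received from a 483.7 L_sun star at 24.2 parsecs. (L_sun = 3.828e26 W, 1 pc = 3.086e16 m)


F = L / (4*pi*d^2) = 1.852e+29 / (4*pi*(7.468e+17)^2) = 2.642e-08

2.642e-08 W/m^2


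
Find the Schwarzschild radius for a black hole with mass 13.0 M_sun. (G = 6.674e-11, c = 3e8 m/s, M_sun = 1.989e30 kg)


M = 13.0 * 1.989e30 kg = 2.5857e+31 kg. rs = 2GM/c^2 = 2 * 6.674e-11 * 2.5857e+31 / (3e8)^2 = 38348.804

38348.804 m


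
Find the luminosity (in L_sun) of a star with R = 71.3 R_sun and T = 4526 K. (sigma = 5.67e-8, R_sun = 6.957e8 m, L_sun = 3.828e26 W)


R = 71.3 * 6.957e8 m = 4.960341e+10 m. L = 4*pi*R^2*sigma*T^4 = 4*pi*(4.960341e+10)^2 * 5.67e-8 * 4526^4 = 7.356549945e+29 W. L/L_sun = 7.356549945e+29 / 3.828e26 = 1921.7738

1921.7738 L_sun


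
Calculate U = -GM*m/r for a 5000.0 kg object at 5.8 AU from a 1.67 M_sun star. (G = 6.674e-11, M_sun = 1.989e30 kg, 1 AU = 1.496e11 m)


M = 1.67 * 1.989e30 kg = 3.32163e+30 kg; r = 5.8 AU * 1.496e11 m/AU = 8.6768e+11 m. U = -GM*m/r = -(6.674e-11 * 3.32163e+30 * 5000.0) / 8.6768e+11 = -1.277e+12

-1.277e+12 J


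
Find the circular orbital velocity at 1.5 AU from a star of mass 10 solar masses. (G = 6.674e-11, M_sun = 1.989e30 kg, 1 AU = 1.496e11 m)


v = sqrt(GM/r) = sqrt(6.674e-11 * 1.989e+31 / 2.244e+11) = 76912.8787

76912.8787 m/s


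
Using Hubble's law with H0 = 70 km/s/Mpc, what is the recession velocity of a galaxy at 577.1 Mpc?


v = H0 * d = 70 * 577.1 = 40397.0

40397.0 km/s


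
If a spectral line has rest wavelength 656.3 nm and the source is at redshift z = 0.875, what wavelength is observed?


lam_obs = lam_emit * (1 + z) = 656.3 * (1 + 0.875) = 1230.5625

1230.5625 nm


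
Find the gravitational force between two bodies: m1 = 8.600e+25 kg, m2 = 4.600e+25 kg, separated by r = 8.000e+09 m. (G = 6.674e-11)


F = G*m1*m2/r^2 = 6.674e-11 * 8.600e+25 * 4.600e+25 / (8.000e+09)^2 = 6.674e-11 * 3.956e+51 / 6.400e+19 = 4.125e+21

4.125e+21 N


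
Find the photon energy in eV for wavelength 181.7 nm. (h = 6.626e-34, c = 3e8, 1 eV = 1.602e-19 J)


E = hc/lambda = 6.626e-34 * 3e8 / 1.817e-07 = 1.094e-18 J = 6.829 eV

6.829 eV
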